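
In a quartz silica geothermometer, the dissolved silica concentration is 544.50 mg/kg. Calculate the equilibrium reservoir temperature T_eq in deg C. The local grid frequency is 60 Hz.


T_eq = 1309 / (5.19 - log10(SiO2)) - 273.15
T_eq = 1309 / (5.19 - log10(544.50)) - 273.15
T_eq = 260.26 deg C


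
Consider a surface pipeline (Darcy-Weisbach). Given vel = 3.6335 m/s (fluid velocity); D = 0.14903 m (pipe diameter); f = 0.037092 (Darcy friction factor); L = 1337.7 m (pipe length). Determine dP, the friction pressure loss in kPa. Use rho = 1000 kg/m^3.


dP = f * (L/D) * (rho*vel^2/2) / 1000
dP = 0.037092 * (1337.7/0.14903) * (1000*3.6335^2/2) / 1000
dP = 2197.8 kPa


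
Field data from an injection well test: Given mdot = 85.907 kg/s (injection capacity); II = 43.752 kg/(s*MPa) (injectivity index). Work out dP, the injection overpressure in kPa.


dP = mdot * 1000 / II
dP = 85.907 * 1000 / 43.752
dP = 1963.5 kPa


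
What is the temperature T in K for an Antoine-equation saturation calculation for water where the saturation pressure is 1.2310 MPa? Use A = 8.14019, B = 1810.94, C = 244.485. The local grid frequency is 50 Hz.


T = B / (A - log10(P_sat * 760 / 0.101325)) - C
T = 1810.94 / (8.14019 - log10(1.2310 * 760 / 0.101325)) - 244.485
T = 189.2902 deg C
Convert to K: 189.2902 + 273.15 = 462.44 K
T = 462.44 K


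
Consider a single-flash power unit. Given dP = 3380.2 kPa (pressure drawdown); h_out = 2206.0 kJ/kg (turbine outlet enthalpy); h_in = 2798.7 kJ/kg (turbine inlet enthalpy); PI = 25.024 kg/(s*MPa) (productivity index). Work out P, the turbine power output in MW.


Step 1: mdot = PI * dP / 1000 = 25.024 * 3380.2 / 1000 = 84.58612 kg/s
Step 2: P = mdot*(h_in - h_out)/1000 = 84.58612*(2798.7 - 2206.0)/1000 = 50.134 MW
P = 50.134 MW


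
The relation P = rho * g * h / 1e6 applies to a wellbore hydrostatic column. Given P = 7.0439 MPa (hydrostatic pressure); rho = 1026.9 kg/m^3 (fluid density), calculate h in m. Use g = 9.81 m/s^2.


h = P * 1e6 / (g * rho)
h = 7.0439 * 1e6 / (9.81 * 1026.9)
h = 699.22 m


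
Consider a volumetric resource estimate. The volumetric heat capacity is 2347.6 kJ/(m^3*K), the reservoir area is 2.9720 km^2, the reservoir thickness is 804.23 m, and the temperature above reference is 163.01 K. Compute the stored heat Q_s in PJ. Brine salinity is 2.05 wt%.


Step 1: Vr = A*1e6*hr = 2.972*1e6*804.23 = 2.390172e+09 m^3
Step 2: Q_s = Vr*rhoc*dT/1e12 = 2.390172e+09*2347.6*163.01/1e12 = 914.68 PJ
Q_s = 914.68 PJ


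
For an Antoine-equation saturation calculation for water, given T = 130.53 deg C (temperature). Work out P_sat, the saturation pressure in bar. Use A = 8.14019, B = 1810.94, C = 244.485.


P_sat = 10^(A - B/(C + T)) / 760 * 0.101325
P_sat = 10^(8.14019 - 1810.94/(244.485 + 130.53)) / 760 * 0.101325
P_sat = 0.2729687 MPa
Convert: 0.2729687 MPa * 10.0 = 2.7297 bar
P_sat = 2.7297 bar


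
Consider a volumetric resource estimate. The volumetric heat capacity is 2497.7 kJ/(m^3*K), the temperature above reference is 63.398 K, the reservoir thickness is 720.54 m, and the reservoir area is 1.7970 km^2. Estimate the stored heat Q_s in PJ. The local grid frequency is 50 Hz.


Step 1: Vr = A*1e6*hr = 1.797*1e6*720.54 = 1.294810e+09 m^3
Step 2: Q_s = Vr*rhoc*dT/1e12 = 1.294810e+09*2497.7*63.398/1e12 = 205.03 PJ
Q_s = 205.03 PJ


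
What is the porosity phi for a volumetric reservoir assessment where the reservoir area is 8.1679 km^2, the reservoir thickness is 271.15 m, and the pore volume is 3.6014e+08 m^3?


phi = Vp / (A * 1e6 * hr)
phi = 3.6014e+08 / (8.1679 * 1e6 * 271.15)
phi = 0.16261


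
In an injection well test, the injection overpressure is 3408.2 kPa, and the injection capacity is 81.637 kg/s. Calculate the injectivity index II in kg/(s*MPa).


II = mdot * 1000 / dP
II = 81.637 * 1000 / 3408.2
II = 23.953 kg/(s*MPa)


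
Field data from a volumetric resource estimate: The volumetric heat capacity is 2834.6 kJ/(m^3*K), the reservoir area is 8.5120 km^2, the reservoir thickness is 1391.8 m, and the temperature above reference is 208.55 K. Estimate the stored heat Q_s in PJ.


Step 1: Vr = A*1e6*hr = 8.512*1e6*1391.8 = 1.184700e+10 m^3
Step 2: Q_s = Vr*rhoc*dT/1e12 = 1.184700e+10*2834.6*208.55/1e12 = 7003.4 PJ
Q_s = 7003.4 PJ


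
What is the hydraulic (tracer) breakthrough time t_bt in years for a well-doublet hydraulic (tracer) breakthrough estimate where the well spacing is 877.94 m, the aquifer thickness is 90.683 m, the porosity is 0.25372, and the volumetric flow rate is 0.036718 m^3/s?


t_bt = pi * hr * phi * L^2 / (3 * Qv) / (365.25*86400)
t_bt = pi * 90.683 * 0.25372 * 877.94^2 / (3 * 0.036718) / (365.25*86400)
t_bt = 16.027 years


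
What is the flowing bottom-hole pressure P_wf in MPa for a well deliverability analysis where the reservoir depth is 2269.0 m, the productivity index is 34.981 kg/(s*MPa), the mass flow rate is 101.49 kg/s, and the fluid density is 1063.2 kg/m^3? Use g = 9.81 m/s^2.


Step 1: P_i = rho*g*h/1e6 = 1063.2*9.81*2269.0/1e6 = 23.66565 MPa
Step 2: P_wf = P_i - mdot/PI = 23.66565 - 101.49/34.981 = 20.764 MPa
P_wf = 20.764 MPa


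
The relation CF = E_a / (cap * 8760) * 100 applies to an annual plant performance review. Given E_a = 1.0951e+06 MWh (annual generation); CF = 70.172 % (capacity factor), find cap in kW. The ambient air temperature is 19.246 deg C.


cap = E_a / (CF/100 * 8760)
cap = 1.0951e+06 / (70.172/100 * 8760)
cap = 178.1500 MW
Convert: 178.1500 MW * 1000.0 = 1.7815e+05 kW
cap = 1.7815e+05 kW


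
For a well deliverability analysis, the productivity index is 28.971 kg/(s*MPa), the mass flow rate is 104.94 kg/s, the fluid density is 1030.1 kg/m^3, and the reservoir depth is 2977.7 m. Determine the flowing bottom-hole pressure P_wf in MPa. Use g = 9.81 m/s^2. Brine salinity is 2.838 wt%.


Step 1: P_i = rho*g*h/1e6 = 1030.1*9.81*2977.7/1e6 = 30.09050 MPa
Step 2: P_wf = P_i - mdot/PI = 30.09050 - 104.94/28.971 = 26.468 MPa
P_wf = 26.468 MPa


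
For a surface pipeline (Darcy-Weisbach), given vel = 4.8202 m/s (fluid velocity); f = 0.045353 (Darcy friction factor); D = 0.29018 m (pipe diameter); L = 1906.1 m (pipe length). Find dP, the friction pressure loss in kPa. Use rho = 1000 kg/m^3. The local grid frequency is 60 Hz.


dP = f * (L/D) * (rho*vel^2/2) / 1000
dP = 0.045353 * (1906.1/0.29018) * (1000*4.8202^2/2) / 1000
dP = 3460.9 kPa


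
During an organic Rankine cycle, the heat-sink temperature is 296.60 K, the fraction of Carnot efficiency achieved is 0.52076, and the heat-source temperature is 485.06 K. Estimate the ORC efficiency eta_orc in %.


eta_orc = (1 - Tc/Th) * f * 100
eta_orc = (1 - 296.60/485.06) * 0.52076 * 100
eta_orc = 20.233 %


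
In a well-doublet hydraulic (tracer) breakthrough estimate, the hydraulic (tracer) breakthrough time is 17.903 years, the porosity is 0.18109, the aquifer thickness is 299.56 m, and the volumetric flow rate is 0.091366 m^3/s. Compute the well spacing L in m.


L = sqrt(t_bt*365.25*86400*3*Qv / (pi*hr*phi))
L = sqrt(17.903*365.25*86400*3*0.091366 / (pi*299.56*0.18109))
L = 953.24 m


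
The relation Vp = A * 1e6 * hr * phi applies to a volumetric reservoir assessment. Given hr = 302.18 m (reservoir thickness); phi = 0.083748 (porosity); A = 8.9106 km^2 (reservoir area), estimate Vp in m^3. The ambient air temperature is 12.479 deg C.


Vp = A * 1e6 * hr * phi
Vp = 8.9106 * 1e6 * 302.18 * 0.083748
Vp = 2.2550e+08 m^3


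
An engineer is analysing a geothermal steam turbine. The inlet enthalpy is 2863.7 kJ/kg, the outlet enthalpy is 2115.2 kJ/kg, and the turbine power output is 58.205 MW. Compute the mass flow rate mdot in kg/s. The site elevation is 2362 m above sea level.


mdot = P * 1000 / (h_in - h_out)
mdot = 58.205 * 1000 / (2863.7 - 2115.2)
mdot = 77.762 kg/s


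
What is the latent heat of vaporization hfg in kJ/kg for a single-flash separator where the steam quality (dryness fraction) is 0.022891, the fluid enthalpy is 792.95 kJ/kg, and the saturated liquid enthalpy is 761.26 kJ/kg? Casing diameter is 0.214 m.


hfg = (h - hf) / x
hfg = (792.95 - 761.26) / 0.022891
hfg = 1384.4 kJ/kg


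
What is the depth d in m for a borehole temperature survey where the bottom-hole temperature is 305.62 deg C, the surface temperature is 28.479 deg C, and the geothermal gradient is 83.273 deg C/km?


d = (T_d - T_surf) / grad * 1000
d = (305.62 - 28.479) / 83.273 * 1000
d = 3328.1 m


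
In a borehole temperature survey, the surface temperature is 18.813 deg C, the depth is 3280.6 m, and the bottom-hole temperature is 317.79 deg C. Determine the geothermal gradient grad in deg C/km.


grad = (T_d - T_surf) / d * 1000
grad = (317.79 - 18.813) / 3280.6 * 1000
grad = 91.135 deg C/km


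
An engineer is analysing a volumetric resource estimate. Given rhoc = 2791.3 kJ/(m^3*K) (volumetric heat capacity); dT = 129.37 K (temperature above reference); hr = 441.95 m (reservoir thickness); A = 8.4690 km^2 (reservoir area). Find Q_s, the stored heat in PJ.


Step 1: Vr = A*1e6*hr = 8.469*1e6*441.95 = 3.742875e+09 m^3
Step 2: Q_s = Vr*rhoc*dT/1e12 = 3.742875e+09*2791.3*129.37/1e12 = 1351.6 PJ
Q_s = 1351.6 PJ


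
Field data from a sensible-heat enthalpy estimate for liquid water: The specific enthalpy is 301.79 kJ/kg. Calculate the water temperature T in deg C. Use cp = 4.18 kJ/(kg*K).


T = h / cp
T = 301.79 / 4.18
T = 72.199 deg C


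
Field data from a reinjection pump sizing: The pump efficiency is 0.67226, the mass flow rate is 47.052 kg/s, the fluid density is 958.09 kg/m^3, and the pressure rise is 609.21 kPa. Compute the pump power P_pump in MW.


P_pump = mdot * dP / (rho * eta)
P_pump = 47.052 * 609.21 / (958.09 * 0.67226)
P_pump = 44.50425 kW
Convert: 44.50425 kW * 0.001 = 0.044504 MW
P_pump = 0.044504 MW


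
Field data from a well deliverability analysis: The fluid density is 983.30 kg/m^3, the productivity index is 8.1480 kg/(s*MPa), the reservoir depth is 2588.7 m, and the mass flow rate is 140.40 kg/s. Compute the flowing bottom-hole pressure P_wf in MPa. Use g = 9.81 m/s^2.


Step 1: P_i = rho*g*h/1e6 = 983.3*9.81*2588.7/1e6 = 24.97105 MPa
Step 2: P_wf = P_i - mdot/PI = 24.97105 - 140.4/8.148 = 7.7398 MPa
P_wf = 7.7398 MPa


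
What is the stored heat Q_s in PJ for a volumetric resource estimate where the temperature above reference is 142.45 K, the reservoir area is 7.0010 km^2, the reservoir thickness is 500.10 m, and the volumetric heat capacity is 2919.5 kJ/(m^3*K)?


Step 1: Vr = A*1e6*hr = 7.001*1e6*500.1 = 3.501200e+09 m^3
Step 2: Q_s = Vr*rhoc*dT/1e12 = 3.501200e+09*2919.5*142.45/1e12 = 1456.1 PJ
Q_s = 1456.1 PJ


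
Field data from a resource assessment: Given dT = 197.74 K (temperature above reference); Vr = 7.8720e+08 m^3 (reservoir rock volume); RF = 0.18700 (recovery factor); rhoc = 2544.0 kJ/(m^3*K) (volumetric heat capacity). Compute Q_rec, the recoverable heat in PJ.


Step 1: Q_s = Vr*rhoc*dT/1e12 = 7.8720e+08*2544.0*197.74/1e12 = 396.0014 PJ
Step 2: Q_rec = Q_s * RF = 396.0014 * 0.187 = 74.052 PJ
Q_rec = 74.052 PJ


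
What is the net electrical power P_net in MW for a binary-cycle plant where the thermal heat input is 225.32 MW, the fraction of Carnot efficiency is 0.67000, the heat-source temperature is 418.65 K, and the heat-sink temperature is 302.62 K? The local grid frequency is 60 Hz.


Step 1: eta = (1 - Tc/Th)*f = (1 - 302.62/418.65)*0.67 = 0.1856923
Step 2: P_net = eta * Q_in = 0.1856923 * 225.32 = 41.840 MW
P_net = 41.840 MW


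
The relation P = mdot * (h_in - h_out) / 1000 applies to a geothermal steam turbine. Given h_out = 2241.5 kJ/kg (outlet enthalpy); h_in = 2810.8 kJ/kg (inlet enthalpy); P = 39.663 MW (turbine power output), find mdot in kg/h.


mdot = P * 1000 / (h_in - h_out)
mdot = 39.663 * 1000 / (2810.8 - 2241.5)
mdot = 69.66977 kg/s
Convert: 69.66977 kg/s * 3600.0 = 2.5081e+05 kg/h
mdot = 2.5081e+05 kg/h


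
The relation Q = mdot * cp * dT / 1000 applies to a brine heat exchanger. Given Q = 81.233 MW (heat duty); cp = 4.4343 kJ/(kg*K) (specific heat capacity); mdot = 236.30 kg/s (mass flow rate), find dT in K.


dT = Q * 1000 / (mdot * cp)
dT = 81.233 * 1000 / (236.30 * 4.4343)
dT = 77.525 K


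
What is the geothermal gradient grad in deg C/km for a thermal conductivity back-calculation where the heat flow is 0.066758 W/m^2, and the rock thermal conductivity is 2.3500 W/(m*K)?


grad = q / k * 1000
grad = 0.066758 / 2.3500 * 1000
grad = 28.408 deg C/km


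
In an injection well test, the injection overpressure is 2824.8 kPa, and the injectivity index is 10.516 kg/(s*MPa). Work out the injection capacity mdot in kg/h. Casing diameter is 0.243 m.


mdot = II * dP / 1000
mdot = 10.516 * 2824.8 / 1000
mdot = 29.70560 kg/s
Convert: 29.70560 kg/s * 3600.0 = 1.0694e+05 kg/h
mdot = 1.0694e+05 kg/h


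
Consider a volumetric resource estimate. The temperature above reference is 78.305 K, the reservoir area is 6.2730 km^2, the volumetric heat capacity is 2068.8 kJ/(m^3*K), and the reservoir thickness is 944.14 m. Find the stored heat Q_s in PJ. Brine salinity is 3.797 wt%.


Step 1: Vr = A*1e6*hr = 6.273*1e6*944.14 = 5.922590e+09 m^3
Step 2: Q_s = Vr*rhoc*dT/1e12 = 5.922590e+09*2068.8*78.305/1e12 = 959.44 PJ
Q_s = 959.44 PJ


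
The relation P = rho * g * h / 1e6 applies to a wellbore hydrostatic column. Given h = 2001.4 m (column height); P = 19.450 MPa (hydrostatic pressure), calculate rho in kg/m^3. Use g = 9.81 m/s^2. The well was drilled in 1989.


rho = P * 1e6 / (g * h)
rho = 19.450 * 1e6 / (9.81 * 2001.4)
rho = 990.64 kg/m^3


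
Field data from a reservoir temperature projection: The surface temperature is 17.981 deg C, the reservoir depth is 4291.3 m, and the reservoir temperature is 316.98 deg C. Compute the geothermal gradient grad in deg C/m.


grad = (T_res - T_surf) / d * 1000
grad = (316.98 - 17.981) / 4291.3 * 1000
grad = 69.67562 deg C/km
Convert: 69.67562 deg C/km * 0.001 = 0.069676 deg C/m
grad = 0.069676 deg C/m


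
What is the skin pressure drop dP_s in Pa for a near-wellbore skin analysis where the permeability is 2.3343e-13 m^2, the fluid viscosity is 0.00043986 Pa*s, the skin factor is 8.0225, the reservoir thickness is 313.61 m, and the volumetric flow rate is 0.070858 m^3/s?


dP_s = S * q * mu / (2*pi*k*hr) / 1000
dP_s = 8.0225 * 0.070858 * 0.00043986 / (2*pi*2.3343e-13*313.61) / 1000
dP_s = 543.6090 kPa
Convert: 543.6090 kPa * 1000.0 = 5.4361e+05 Pa
dP_s = 5.4361e+05 Pa


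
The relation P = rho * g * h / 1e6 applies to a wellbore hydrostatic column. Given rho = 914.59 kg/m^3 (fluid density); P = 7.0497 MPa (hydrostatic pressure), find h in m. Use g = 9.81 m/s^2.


h = P * 1e6 / (g * rho)
h = 7.0497 * 1e6 / (9.81 * 914.59)
h = 785.73 m


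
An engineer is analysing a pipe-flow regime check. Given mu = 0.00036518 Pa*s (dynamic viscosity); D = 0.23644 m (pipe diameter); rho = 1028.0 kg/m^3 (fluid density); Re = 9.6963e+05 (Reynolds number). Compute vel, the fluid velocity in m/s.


vel = Re * mu / (rho * D)
vel = 9.6963e+05 * 0.00036518 / (1028.0 * 0.23644)
vel = 1.4568 m/s


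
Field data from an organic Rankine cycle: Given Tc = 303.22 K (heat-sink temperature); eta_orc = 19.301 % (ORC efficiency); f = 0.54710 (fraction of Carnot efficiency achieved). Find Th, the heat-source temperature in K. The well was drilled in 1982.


Th = Tc / (1 - (eta_orc/100)/f)
Th = 303.22 / (1 - (19.301/100)/0.54710)
Th = 468.50 K


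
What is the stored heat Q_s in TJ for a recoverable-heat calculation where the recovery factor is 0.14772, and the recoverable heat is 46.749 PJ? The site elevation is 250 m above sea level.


Q_s = Q_rec / RF
Q_s = 46.749 / 0.14772
Q_s = 316.4703 PJ
Convert: 316.4703 PJ * 1000.0 = 3.1647e+05 TJ
Q_s = 3.1647e+05 TJ


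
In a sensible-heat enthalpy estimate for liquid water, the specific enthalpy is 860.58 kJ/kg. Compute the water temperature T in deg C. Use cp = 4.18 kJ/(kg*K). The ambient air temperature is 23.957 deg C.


T = h / cp
T = 860.58 / 4.18
T = 205.88 deg C


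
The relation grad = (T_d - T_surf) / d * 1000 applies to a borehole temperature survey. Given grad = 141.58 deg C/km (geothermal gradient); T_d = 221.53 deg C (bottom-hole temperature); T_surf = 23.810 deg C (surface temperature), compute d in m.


d = (T_d - T_surf) / grad * 1000
d = (221.53 - 23.810) / 141.58 * 1000
d = 1396.5 m


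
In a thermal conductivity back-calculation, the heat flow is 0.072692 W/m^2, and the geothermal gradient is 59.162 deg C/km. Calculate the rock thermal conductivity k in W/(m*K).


k = q / (grad / 1000)
k = 0.072692 / (59.162 / 1000)
k = 1.2287 W/(m*K)


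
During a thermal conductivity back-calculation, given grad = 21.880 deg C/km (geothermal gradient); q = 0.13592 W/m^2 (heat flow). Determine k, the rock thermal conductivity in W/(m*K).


k = q / (grad / 1000)
k = 0.13592 / (21.880 / 1000)
k = 6.2121 W/(m*K)


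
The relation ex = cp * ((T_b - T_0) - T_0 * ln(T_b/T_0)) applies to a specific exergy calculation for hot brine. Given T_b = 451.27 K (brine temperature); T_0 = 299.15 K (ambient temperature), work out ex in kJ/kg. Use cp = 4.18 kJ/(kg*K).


ex = cp * ((T_b - T_0) - T_0 * ln(T_b/T_0))
ex = 4.18 * ((451.27 - 299.15) - 299.15 * ln(451.27/299.15))
ex = 121.78 kJ/kg


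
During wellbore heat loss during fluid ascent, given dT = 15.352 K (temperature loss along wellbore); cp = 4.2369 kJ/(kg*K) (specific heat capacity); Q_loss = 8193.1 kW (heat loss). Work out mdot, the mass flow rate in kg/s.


mdot = Q_loss / (cp * dT)
mdot = 8193.1 / (4.2369 * 15.352)
mdot = 125.96 kg/s


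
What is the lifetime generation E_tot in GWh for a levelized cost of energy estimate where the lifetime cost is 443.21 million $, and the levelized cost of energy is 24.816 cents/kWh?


E_tot = C_tot / LCOE * 100
E_tot = 443.21 / 24.816 * 100
E_tot = 1786.0 GWh


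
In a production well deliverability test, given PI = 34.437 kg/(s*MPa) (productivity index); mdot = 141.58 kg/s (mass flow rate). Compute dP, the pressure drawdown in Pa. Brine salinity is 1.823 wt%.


dP = mdot * 1000 / PI
dP = 141.58 * 1000 / 34.437
dP = 4111.276 kPa
Convert: 4111.276 kPa * 1000.0 = 4.1113e+06 Pa
dP = 4.1113e+06 Pa


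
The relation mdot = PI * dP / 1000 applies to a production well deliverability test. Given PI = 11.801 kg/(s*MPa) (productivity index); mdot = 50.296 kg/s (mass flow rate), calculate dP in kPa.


dP = mdot * 1000 / PI
dP = 50.296 * 1000 / 11.801
dP = 4262.0 kPa


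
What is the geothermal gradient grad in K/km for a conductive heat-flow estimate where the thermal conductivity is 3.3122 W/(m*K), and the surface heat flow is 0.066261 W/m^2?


grad = q * 1000 / k
grad = 0.066261 * 1000 / 3.3122
grad = 20.00513 deg C/km
Convert: 20.00513 deg C/km * 1.0 = 20.005 K/km
grad = 20.005 K/km


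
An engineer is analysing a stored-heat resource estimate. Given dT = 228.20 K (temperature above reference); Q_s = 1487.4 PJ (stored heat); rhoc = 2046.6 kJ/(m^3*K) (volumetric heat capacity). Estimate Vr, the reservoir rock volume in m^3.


Vr = Q_s * 1e12 / (rhoc * dT)
Vr = 1487.4 * 1e12 / (2046.6 * 228.20)
Vr = 3.1848e+09 m^3


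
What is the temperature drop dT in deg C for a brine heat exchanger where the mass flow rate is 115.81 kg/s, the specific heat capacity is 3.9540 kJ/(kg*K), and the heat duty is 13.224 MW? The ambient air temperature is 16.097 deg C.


dT = Q * 1000 / (mdot * cp)
dT = 13.224 * 1000 / (115.81 * 3.9540)
dT = 28.87886 K
Convert (temperature difference, 1 K = 1 deg C): 28.87886 K = 28.87886 deg C
dT = 28.879 deg C


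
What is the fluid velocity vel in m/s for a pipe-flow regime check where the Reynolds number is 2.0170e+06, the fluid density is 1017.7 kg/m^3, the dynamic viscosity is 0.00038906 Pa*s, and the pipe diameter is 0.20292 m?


vel = Re * mu / (rho * D)
vel = 2.0170e+06 * 0.00038906 / (1017.7 * 0.20292)
vel = 3.7999 m/s


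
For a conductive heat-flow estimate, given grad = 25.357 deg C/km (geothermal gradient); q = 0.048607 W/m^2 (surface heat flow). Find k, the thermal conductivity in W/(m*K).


k = q * 1000 / grad
k = 0.048607 * 1000 / 25.357
k = 1.9169 W/(m*K)


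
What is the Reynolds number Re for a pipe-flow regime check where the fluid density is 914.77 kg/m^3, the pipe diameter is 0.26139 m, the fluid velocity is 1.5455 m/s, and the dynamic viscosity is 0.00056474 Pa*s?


Re = rho * vel * D / mu
Re = 914.77 * 1.5455 * 0.26139 / 0.00056474
Re = 6.5437e+05


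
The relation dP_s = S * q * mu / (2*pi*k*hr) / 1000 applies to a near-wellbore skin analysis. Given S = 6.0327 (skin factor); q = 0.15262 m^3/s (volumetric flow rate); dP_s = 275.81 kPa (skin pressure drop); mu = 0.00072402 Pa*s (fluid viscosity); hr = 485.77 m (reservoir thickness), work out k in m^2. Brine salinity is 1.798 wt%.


k = S*q*mu / (2*pi*dP_s*1000*hr)
k = 6.0327*0.15262*0.00072402 / (2*pi*275.81*1000*485.77)
k = 7.9187e-13 m^2


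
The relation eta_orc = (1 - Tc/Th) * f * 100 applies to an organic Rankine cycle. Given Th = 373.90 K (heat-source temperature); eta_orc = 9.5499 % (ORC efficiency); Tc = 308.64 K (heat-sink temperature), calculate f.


f = (eta_orc/100) / (1 - Tc/Th)
f = (9.5499/100) / (1 - 308.64/373.90)
f = 0.54715


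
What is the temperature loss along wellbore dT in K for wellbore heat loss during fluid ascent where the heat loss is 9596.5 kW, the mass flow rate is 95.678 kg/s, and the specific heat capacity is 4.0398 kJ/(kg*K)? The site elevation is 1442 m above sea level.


dT = Q_loss / (mdot * cp)
dT = 9596.5 / (95.678 * 4.0398)
dT = 24.828 K


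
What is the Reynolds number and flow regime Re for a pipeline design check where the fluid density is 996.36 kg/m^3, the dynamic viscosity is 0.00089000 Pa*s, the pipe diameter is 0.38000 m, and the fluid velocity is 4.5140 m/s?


Step 1: Re = rho*vel*D/mu = 996.36*4.514*0.38/0.00089 = 1.9203e+06
Step 2: Re = 1.9203e+06 > 4000, so flow is turbulent.
Re = 1.9203e+06 (turbulent)


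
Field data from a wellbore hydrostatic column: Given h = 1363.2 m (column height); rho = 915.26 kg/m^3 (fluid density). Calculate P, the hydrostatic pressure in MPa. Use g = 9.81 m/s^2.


P = rho * g * h / 1e6
P = 915.26 * 9.81 * 1363.2 / 1e6
P = 12.240 MPa


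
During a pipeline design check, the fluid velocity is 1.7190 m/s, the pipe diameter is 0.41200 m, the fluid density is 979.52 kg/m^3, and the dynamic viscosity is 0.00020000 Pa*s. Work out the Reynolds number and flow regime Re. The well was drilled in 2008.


Step 1: Re = rho*vel*D/mu = 979.52*1.719*0.412/0.0002 = 3.4686e+06
Step 2: Re = 3.4686e+06 > 4000, so flow is turbulent.
Re = 3.4686e+06 (turbulent)


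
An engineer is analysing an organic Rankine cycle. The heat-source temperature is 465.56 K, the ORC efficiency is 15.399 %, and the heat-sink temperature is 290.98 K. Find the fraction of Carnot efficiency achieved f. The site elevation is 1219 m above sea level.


f = (eta_orc/100) / (1 - Tc/Th)
f = (15.399/100) / (1 - 290.98/465.56)
f = 0.41065


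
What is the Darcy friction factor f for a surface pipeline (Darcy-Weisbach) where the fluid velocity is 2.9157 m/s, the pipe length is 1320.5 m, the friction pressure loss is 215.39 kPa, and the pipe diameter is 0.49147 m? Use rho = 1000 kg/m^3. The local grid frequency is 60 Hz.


f = dP*1000 / ((L/D)*(rho*vel^2/2))
f = 215.39*1000 / ((1320.5/0.49147)*(1000*2.9157^2/2))
f = 0.018859


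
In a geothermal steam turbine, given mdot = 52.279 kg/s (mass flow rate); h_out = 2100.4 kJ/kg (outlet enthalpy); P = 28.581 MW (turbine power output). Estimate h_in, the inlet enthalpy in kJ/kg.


h_in = h_out + P * 1000 / mdot
h_in = 2100.4 + 28.581 * 1000 / 52.279
h_in = 2647.1 kJ/kg


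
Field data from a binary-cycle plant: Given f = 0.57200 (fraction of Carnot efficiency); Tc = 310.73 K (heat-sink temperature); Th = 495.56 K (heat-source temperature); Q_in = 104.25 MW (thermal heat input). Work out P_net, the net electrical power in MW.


Step 1: eta = (1 - Tc/Th)*f = (1 - 310.73/495.56)*0.572 = 0.2133400
Step 2: P_net = eta * Q_in = 0.2133400 * 104.25 = 22.241 MW
P_net = 22.241 MW


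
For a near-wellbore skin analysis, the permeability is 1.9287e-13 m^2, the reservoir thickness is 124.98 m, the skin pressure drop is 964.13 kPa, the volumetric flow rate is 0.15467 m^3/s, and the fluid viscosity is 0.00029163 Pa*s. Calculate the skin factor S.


S = dP_s * 1000 * 2*pi*k*hr / (q*mu)
S = 964.13 * 1000 * 2*pi*1.9287e-13*124.98 / (0.15467*0.00029163)
S = 3.2373


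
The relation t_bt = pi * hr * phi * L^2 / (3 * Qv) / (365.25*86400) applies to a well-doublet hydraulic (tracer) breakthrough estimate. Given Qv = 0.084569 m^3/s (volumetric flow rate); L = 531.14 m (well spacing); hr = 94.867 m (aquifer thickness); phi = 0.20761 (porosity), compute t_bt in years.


t_bt = pi * hr * phi * L^2 / (3 * Qv) / (365.25*86400)
t_bt = pi * 94.867 * 0.20761 * 531.14^2 / (3 * 0.084569) / (365.25*86400)
t_bt = 2.1802 years


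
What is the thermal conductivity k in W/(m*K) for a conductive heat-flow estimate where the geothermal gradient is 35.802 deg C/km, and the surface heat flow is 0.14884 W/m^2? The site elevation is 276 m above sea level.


k = q * 1000 / grad
k = 0.14884 * 1000 / 35.802
k = 4.1573 W/(m*K)


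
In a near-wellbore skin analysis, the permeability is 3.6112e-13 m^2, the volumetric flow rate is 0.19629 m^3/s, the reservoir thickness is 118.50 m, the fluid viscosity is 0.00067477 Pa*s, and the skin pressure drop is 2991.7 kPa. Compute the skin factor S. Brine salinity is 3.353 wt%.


S = dP_s * 1000 * 2*pi*k*hr / (q*mu)
S = 2991.7 * 1000 * 2*pi*3.6112e-13*118.50 / (0.19629*0.00067477)
S = 6.0731


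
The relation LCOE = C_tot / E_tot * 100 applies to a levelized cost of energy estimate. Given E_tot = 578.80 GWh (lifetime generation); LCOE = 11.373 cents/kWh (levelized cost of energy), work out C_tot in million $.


C_tot = LCOE / 100 * E_tot
C_tot = 11.373 / 100 * 578.80
C_tot = 65.827 million $


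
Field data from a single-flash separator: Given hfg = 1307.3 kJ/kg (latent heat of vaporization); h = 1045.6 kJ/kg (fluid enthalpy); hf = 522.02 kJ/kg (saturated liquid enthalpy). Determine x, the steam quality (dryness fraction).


x = (h - hf) / hfg
x = (1045.6 - 522.02) / 1307.3
x = 0.40050


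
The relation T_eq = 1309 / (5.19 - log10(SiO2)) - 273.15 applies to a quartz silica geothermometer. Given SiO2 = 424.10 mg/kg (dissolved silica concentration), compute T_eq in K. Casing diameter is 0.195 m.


T_eq = 1309 / (5.19 - log10(SiO2)) - 273.15
T_eq = 1309 / (5.19 - log10(424.10)) - 273.15
T_eq = 237.6729 deg C
Convert to K: 237.6729 + 273.15 = 510.82 K
T_eq = 510.82 K


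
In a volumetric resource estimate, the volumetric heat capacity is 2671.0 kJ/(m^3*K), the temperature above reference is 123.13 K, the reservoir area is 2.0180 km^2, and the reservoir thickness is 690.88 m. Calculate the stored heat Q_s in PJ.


Step 1: Vr = A*1e6*hr = 2.018*1e6*690.88 = 1.394196e+09 m^3
Step 2: Q_s = Vr*rhoc*dT/1e12 = 1.394196e+09*2671.0*123.13/1e12 = 458.52 PJ
Q_s = 458.52 PJ


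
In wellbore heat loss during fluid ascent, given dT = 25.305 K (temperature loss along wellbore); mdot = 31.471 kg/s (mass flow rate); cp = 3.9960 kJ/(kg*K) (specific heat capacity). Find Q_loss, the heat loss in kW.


Q_loss = mdot * cp * dT
Q_loss = 31.471 * 3.9960 * 25.305
Q_loss = 3182.3 kW


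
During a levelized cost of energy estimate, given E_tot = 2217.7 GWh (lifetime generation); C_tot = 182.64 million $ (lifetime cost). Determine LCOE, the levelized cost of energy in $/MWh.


LCOE = C_tot / E_tot * 100
LCOE = 182.64 / 2217.7 * 100
LCOE = 8.235559 cents/kWh
Convert: 8.235559 cents/kWh * 10.0 = 82.356 $/MWh
LCOE = 82.356 $/MWh


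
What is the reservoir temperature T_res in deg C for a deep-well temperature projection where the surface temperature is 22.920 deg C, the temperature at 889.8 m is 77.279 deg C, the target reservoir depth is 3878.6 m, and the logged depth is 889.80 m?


Step 1: grad = (T_d1 - T_surf)/d1 * 1000 = (77.279 - 22.92)/889.8 * 1000 = 61.09126 deg C/km
Step 2: T_res = T_surf + grad*d2/1000 = 22.92 + 61.09126*3878.6/1000 = 259.87 deg C
T_res = 259.87 deg C


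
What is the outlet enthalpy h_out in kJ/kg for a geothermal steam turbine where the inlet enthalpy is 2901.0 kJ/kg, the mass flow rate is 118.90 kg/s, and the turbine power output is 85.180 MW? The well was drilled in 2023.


h_out = h_in - P * 1000 / mdot
h_out = 2901.0 - 85.180 * 1000 / 118.90
h_out = 2184.6 kJ/kg


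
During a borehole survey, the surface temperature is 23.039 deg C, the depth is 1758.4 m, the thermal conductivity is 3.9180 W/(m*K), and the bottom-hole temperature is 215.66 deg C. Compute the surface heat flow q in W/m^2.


Step 1: grad = (T_d - T_surf)/d * 1000 = (215.66 - 23.039)/1758.4 * 1000 = 109.5433 deg C/km
Step 2: q = k * grad / 1000 = 3.918 * 109.5433 / 1000 = 0.42919 W/m^2
q = 0.42919 W/m^2


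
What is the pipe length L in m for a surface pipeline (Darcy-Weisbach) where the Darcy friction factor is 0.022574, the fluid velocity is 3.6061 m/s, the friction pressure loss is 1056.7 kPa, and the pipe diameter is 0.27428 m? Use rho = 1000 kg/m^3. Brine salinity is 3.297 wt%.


L = dP*1000*D / (f*rho*vel^2/2)
L = 1056.7*1000*0.27428 / (0.022574*1000*3.6061^2/2)
L = 1974.7 m


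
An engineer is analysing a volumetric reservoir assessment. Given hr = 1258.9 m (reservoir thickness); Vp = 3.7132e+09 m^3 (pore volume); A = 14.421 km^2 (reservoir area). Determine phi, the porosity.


phi = Vp / (A * 1e6 * hr)
phi = 3.7132e+09 / (14.421 * 1e6 * 1258.9)
phi = 0.20453


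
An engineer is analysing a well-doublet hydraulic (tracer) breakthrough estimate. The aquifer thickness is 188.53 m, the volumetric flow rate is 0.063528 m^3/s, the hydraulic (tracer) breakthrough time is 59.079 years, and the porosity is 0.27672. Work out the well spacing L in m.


L = sqrt(t_bt*365.25*86400*3*Qv / (pi*hr*phi))
L = sqrt(59.079*365.25*86400*3*0.063528 / (pi*188.53*0.27672))
L = 1472.4 m


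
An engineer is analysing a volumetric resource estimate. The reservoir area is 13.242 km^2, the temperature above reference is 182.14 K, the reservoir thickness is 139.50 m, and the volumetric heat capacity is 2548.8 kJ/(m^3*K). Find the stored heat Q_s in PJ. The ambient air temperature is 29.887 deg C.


Step 1: Vr = A*1e6*hr = 13.242*1e6*139.5 = 1.847259e+09 m^3
Step 2: Q_s = Vr*rhoc*dT/1e12 = 1.847259e+09*2548.8*182.14/1e12 = 857.57 PJ
Q_s = 857.57 PJ


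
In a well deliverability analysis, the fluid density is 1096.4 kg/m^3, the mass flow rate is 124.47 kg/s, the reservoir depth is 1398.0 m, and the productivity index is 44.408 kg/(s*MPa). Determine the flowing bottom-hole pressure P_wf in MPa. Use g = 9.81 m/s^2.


Step 1: P_i = rho*g*h/1e6 = 1096.4*9.81*1398.0/1e6 = 15.03645 MPa
Step 2: P_wf = P_i - mdot/PI = 15.03645 - 124.47/44.408 = 12.234 MPa
P_wf = 12.234 MPa


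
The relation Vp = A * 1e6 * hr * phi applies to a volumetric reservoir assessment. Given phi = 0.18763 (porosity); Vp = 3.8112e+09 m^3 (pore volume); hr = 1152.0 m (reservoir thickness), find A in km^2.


A = Vp / (1e6 * hr * phi)
A = 3.8112e+09 / (1e6 * 1152.0 * 0.18763)
A = 17.632 km^2


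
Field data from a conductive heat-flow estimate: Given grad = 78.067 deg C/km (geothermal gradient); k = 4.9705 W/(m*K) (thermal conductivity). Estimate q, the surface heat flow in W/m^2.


q = k * grad / 1000
q = 4.9705 * 78.067 / 1000
q = 0.38803 W/m^2


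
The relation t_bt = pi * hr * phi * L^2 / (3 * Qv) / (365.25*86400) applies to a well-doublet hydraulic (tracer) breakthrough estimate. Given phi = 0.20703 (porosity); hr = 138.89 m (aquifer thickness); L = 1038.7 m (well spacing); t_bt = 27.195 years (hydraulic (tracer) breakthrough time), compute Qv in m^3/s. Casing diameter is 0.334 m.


Qv = pi*hr*phi*L^2 / (3*t_bt*365.25*86400)
Qv = pi*138.89*0.20703*1038.7^2 / (3*27.195*365.25*86400)
Qv = 0.037855 m^3/s


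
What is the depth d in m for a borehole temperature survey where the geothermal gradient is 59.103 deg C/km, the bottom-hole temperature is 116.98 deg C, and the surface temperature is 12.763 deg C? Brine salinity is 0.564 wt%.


d = (T_d - T_surf) / grad * 1000
d = (116.98 - 12.763) / 59.103 * 1000
d = 1763.3 m


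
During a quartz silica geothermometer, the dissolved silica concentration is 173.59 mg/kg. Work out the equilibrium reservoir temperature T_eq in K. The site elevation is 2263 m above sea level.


T_eq = 1309 / (5.19 - log10(SiO2)) - 273.15
T_eq = 1309 / (5.19 - log10(173.59)) - 273.15
T_eq = 170.5073 deg C
Convert to K: 170.5073 + 273.15 = 443.66 K
T_eq = 443.66 K


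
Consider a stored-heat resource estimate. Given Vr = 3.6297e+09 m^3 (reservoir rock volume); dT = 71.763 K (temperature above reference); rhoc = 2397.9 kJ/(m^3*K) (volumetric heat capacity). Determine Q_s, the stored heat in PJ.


Q_s = Vr * rhoc * dT / 1e12
Q_s = 3.6297e+09 * 2397.9 * 71.763 / 1e12
Q_s = 624.60 PJ


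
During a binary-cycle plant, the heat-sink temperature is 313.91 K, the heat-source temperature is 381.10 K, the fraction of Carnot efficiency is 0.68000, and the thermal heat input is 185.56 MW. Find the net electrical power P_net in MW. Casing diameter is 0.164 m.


Step 1: eta = (1 - Tc/Th)*f = (1 - 313.91/381.1)*0.68 = 0.1198877
Step 2: P_net = eta * Q_in = 0.1198877 * 185.56 = 22.246 MW
P_net = 22.246 MW


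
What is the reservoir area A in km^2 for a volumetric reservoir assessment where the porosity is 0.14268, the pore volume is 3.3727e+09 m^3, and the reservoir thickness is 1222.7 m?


A = Vp / (1e6 * hr * phi)
A = 3.3727e+09 / (1e6 * 1222.7 * 0.14268)
A = 19.333 km^2


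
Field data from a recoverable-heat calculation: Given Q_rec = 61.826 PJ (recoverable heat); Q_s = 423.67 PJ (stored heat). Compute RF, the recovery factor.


RF = Q_rec / Q_s
RF = 61.826 / 423.67
RF = 0.14593


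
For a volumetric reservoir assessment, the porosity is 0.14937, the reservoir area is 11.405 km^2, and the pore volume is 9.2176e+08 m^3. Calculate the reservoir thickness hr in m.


hr = Vp / (A * 1e6 * phi)
hr = 9.2176e+08 / (11.405 * 1e6 * 0.14937)
hr = 541.08 m


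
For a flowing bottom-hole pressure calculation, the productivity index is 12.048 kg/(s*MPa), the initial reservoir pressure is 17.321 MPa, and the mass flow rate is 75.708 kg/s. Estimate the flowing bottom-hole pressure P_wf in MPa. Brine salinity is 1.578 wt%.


P_wf = P_i - mdot / PI
P_wf = 17.321 - 75.708 / 12.048
P_wf = 11.037 MPa


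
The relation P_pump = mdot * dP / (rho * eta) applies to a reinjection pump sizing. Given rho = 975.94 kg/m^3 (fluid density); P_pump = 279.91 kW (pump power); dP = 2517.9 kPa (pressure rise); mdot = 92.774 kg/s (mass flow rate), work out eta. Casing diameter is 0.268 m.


eta = mdot * dP / (rho * P_pump)
eta = 92.774 * 2517.9 / (975.94 * 279.91)
eta = 0.85511


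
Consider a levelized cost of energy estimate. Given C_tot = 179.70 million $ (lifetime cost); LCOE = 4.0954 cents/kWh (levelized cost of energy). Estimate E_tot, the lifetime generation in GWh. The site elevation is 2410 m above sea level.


E_tot = C_tot / LCOE * 100
E_tot = 179.70 / 4.0954 * 100
E_tot = 4387.8 GWh


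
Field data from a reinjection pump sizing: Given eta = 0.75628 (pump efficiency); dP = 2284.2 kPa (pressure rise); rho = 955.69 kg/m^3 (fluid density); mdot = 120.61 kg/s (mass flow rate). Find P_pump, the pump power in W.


P_pump = mdot * dP / (rho * eta)
P_pump = 120.61 * 2284.2 / (955.69 * 0.75628)
P_pump = 381.1692 kW
Convert: 381.1692 kW * 1000.0 = 3.8117e+05 W
P_pump = 3.8117e+05 W


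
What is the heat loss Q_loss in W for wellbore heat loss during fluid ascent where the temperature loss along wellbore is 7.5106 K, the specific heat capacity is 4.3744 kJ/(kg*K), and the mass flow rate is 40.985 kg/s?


Q_loss = mdot * cp * dT
Q_loss = 40.985 * 4.3744 * 7.5106
Q_loss = 1346.536 kW
Convert: 1346.536 kW * 1000.0 = 1.3465e+06 W
Q_loss = 1.3465e+06 W


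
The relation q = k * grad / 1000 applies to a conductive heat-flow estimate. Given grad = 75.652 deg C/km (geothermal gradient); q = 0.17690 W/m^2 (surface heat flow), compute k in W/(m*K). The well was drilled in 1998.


k = q * 1000 / grad
k = 0.17690 * 1000 / 75.652
k = 2.3383 W/(m*K)


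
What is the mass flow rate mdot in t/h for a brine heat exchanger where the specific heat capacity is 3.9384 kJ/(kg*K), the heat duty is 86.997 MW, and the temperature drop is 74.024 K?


mdot = Q * 1000 / (cp * dT)
mdot = 86.997 * 1000 / (3.9384 * 74.024)
mdot = 298.4090 kg/s
Convert: 298.4090 kg/s * 3.6 = 1074.3 t/h
mdot = 1074.3 t/h


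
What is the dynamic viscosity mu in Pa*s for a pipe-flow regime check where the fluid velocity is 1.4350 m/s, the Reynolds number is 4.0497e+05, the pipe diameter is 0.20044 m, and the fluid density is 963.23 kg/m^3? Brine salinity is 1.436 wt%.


mu = rho * vel * D / Re
mu = 963.23 * 1.4350 * 0.20044 / 4.0497e+05
mu = 0.00068414 Pa*s


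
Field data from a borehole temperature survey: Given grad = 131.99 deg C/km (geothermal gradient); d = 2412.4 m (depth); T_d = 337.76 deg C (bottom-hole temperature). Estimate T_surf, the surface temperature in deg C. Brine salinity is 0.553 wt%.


T_surf = T_d - grad * d / 1000
T_surf = 337.76 - 131.99 * 2412.4 / 1000
T_surf = 19.347 deg C


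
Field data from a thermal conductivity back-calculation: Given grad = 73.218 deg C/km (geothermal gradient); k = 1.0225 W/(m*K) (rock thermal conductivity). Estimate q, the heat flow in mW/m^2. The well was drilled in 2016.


q = k * grad / 1000
q = 1.0225 * 73.218 / 1000
q = 0.07486540 W/m^2
Convert: 0.07486540 W/m^2 * 1000.0 = 74.865 mW/m^2
q = 74.865 mW/m^2


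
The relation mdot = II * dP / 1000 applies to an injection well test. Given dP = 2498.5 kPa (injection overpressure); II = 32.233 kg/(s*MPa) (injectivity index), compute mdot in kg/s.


mdot = II * dP / 1000
mdot = 32.233 * 2498.5 / 1000
mdot = 80.534 kg/s


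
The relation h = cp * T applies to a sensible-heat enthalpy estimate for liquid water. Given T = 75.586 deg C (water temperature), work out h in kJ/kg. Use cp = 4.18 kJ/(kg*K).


h = cp * T
h = 4.18 * 75.586
h = 315.95 kJ/kg


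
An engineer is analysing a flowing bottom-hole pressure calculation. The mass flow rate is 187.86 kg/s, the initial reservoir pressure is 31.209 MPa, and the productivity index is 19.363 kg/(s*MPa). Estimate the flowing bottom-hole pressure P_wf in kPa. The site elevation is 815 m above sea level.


P_wf = P_i - mdot / PI
P_wf = 31.209 - 187.86 / 19.363
P_wf = 21.50699 MPa
Convert: 21.50699 MPa * 1000.0 = 21507 kPa
P_wf = 21507 kPa


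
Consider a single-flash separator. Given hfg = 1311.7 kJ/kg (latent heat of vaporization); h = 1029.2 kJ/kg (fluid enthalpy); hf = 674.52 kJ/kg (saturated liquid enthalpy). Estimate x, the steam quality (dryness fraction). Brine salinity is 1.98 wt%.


x = (h - hf) / hfg
x = (1029.2 - 674.52) / 1311.7
x = 0.27040


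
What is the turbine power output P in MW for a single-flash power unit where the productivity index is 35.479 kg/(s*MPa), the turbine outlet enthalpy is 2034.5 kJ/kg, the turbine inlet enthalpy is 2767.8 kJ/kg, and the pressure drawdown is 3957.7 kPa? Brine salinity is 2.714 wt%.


Step 1: mdot = PI * dP / 1000 = 35.479 * 3957.7 / 1000 = 140.4152 kg/s
Step 2: P = mdot*(h_in - h_out)/1000 = 140.4152*(2767.8 - 2034.5)/1000 = 102.97 MW
P = 102.97 MW


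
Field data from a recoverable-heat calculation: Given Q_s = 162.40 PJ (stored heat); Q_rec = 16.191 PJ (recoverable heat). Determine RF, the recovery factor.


RF = Q_rec / Q_s
RF = 16.191 / 162.40
RF = 0.099698


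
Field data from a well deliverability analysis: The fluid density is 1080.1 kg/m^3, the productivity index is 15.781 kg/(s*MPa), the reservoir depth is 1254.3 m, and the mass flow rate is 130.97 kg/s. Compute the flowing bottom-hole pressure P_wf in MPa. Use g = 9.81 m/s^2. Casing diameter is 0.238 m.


Step 1: P_i = rho*g*h/1e6 = 1080.1*9.81*1254.3/1e6 = 13.29029 MPa
Step 2: P_wf = P_i - mdot/PI = 13.29029 - 130.97/15.781 = 4.9911 MPa
P_wf = 4.9911 MPa
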